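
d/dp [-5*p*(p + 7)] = -10*p - 35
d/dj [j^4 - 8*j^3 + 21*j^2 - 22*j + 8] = 4*j^3 - 24*j^2 + 42*j - 22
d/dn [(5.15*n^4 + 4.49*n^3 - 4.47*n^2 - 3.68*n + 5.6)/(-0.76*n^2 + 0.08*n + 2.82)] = (-7.828*n^5 - 2.1764*n^4 + 58.8104*n^3 + 34.831*n^2 - 16.6988*n - 10.8256)/(0.5776*n^4 - 0.1216*n^3 - 4.28*n^2 + 0.4512*n + 7.9524)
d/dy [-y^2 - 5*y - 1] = -2*y - 5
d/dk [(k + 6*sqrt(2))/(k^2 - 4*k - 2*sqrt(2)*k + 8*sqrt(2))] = (k^2 - 4*k - 2*sqrt(2)*k + 2*(k + 6*sqrt(2))*(-k + sqrt(2) + 2) + 8*sqrt(2))/(k^2 - 4*k - 2*sqrt(2)*k + 8*sqrt(2))^2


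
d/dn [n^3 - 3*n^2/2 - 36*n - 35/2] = 3*n^2 - 3*n - 36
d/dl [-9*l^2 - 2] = -18*l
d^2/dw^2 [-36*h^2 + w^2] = 2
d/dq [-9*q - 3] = -9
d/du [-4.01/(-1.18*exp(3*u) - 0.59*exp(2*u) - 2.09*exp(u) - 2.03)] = (-14.1954*exp(2*u) - 4.7318*exp(u) - 8.3809)*exp(u)/(1.18*exp(3*u) + 0.59*exp(2*u) + 2.09*exp(u) + 2.03)^2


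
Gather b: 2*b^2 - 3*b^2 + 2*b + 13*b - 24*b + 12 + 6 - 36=-b^2 - 9*b - 18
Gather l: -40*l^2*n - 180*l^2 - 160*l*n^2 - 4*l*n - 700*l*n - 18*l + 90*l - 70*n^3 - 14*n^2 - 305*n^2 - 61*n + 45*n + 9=l^2*(-40*n - 180) + l*(-160*n^2 - 704*n + 72) - 70*n^3 - 319*n^2 - 16*n + 9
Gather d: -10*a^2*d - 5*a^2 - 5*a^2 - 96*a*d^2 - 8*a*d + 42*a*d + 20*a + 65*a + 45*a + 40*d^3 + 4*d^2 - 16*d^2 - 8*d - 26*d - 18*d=-10*a^2 + 130*a + 40*d^3 + d^2*(-96*a - 12) + d*(-10*a^2 + 34*a - 52)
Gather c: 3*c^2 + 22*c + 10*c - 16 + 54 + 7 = 3*c^2 + 32*c + 45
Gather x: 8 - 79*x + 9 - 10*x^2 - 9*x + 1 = -10*x^2 - 88*x + 18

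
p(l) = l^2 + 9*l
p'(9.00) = 27.00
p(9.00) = 162.00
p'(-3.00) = 3.00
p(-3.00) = -18.00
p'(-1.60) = 5.80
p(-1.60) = -11.84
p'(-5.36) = -1.72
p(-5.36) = -19.51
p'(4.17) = 17.34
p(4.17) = 54.92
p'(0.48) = 9.96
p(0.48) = 4.55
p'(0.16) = 9.32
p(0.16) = 1.47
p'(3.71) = 16.42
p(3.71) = 47.15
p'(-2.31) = 4.38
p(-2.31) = -15.45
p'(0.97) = 10.94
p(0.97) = 9.67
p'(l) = 2*l + 9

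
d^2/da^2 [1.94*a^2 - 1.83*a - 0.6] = 3.88000000000000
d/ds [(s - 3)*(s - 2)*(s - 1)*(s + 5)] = 4*s^3 - 3*s^2 - 38*s + 49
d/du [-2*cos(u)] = 2*sin(u)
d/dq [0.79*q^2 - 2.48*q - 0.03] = 1.58*q - 2.48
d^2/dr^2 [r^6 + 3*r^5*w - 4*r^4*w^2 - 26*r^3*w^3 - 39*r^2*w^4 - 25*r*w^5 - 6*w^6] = 30*r^4 + 60*r^3*w - 48*r^2*w^2 - 156*r*w^3 - 78*w^4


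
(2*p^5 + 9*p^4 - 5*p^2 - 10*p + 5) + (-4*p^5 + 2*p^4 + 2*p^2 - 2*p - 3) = -2*p^5 + 11*p^4 - 3*p^2 - 12*p + 2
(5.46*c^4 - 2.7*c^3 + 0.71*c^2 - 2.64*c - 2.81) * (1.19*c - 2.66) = 6.4974*c^5 - 17.7366*c^4 + 8.0269*c^3 - 5.0302*c^2 + 3.6785*c + 7.4746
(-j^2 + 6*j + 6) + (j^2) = 6*j + 6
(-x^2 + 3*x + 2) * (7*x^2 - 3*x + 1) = -7*x^4 + 24*x^3 + 4*x^2 - 3*x + 2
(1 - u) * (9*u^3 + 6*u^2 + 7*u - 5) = -9*u^4 + 3*u^3 - u^2 + 12*u - 5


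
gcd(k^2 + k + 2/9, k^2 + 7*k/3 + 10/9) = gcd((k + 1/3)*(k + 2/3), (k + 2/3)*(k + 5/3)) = k + 2/3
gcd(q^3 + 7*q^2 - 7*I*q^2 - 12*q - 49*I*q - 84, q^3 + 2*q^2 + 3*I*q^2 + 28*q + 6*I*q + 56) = q - 4*I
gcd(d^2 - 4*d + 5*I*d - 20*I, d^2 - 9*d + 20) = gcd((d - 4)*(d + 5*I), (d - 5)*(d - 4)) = d - 4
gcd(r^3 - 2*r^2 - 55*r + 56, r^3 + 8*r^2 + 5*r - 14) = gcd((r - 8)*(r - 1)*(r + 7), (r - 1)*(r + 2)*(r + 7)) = r^2 + 6*r - 7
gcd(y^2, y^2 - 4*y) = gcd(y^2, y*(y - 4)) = y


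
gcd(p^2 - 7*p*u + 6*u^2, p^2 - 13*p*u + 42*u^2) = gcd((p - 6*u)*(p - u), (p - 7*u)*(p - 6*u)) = p - 6*u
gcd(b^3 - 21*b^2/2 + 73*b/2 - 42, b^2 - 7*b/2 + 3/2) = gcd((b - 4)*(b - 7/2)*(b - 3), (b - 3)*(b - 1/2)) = b - 3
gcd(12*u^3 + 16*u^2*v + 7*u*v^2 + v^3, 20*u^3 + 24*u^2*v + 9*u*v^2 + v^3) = 4*u^2 + 4*u*v + v^2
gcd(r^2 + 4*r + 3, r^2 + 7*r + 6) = r + 1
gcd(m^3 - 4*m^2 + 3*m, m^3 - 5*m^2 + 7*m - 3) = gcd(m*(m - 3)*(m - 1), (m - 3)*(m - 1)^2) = m^2 - 4*m + 3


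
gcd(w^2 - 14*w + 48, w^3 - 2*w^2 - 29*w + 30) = w - 6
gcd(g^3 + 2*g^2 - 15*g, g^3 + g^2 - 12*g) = g^2 - 3*g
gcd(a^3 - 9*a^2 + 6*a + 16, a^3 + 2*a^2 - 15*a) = 1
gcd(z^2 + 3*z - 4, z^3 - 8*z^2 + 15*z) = 1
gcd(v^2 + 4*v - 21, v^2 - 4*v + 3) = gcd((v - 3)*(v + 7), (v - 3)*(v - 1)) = v - 3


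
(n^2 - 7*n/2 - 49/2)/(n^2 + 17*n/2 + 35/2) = (n - 7)/(n + 5)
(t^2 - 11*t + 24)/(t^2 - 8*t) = (t - 3)/t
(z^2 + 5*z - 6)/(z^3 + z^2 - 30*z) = (z - 1)/(z*(z - 5))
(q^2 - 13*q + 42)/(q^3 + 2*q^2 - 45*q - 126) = (q - 6)/(q^2 + 9*q + 18)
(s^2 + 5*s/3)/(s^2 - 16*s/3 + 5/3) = s*(3*s + 5)/(3*s^2 - 16*s + 5)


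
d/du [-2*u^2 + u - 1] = 1 - 4*u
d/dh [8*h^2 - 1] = 16*h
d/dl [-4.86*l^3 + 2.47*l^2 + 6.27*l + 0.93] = -14.58*l^2 + 4.94*l + 6.27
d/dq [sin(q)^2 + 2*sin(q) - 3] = 2*(sin(q) + 1)*cos(q)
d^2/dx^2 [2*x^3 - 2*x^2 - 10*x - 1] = 12*x - 4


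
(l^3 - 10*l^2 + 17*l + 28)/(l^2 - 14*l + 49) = (l^2 - 3*l - 4)/(l - 7)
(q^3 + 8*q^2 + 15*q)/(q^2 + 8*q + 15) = q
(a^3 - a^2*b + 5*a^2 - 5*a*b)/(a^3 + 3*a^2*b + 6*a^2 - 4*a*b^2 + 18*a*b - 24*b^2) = a*(a + 5)/(a^2 + 4*a*b + 6*a + 24*b)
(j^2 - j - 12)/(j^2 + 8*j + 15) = (j - 4)/(j + 5)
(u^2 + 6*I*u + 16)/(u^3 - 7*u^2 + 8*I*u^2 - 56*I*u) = (u - 2*I)/(u*(u - 7))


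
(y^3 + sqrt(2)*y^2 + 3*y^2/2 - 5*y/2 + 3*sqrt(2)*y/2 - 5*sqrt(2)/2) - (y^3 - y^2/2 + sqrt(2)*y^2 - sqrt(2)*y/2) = 2*y^2 - 5*y/2 + 2*sqrt(2)*y - 5*sqrt(2)/2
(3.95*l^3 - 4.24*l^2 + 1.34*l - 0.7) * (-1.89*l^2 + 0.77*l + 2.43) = -7.4655*l^5 + 11.0551*l^4 + 3.8011*l^3 - 7.9484*l^2 + 2.7172*l - 1.701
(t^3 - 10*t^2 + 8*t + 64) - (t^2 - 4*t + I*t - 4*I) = t^3 - 11*t^2 + 12*t - I*t + 64 + 4*I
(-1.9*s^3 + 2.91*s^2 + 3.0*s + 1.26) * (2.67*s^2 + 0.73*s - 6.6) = -5.073*s^5 + 6.3827*s^4 + 22.6743*s^3 - 13.6518*s^2 - 18.8802*s - 8.316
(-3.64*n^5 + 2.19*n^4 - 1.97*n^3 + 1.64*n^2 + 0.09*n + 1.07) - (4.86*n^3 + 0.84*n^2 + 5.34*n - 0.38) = -3.64*n^5 + 2.19*n^4 - 6.83*n^3 + 0.8*n^2 - 5.25*n + 1.45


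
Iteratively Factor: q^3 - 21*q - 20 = (q + 4)*(q^2 - 4*q - 5) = (q + 1)*(q + 4)*(q - 5)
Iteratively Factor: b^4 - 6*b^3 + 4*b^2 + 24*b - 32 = (b - 2)*(b^3 - 4*b^2 - 4*b + 16) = (b - 2)^2*(b^2 - 2*b - 8) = (b - 2)^2*(b + 2)*(b - 4)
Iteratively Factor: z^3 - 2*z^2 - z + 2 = (z - 1)*(z^2 - z - 2) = (z - 1)*(z + 1)*(z - 2)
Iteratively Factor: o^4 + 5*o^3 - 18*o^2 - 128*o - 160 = (o + 4)*(o^3 + o^2 - 22*o - 40) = (o + 4)^2*(o^2 - 3*o - 10) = (o - 5)*(o + 4)^2*(o + 2)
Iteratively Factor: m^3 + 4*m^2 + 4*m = (m)*(m^2 + 4*m + 4) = m*(m + 2)*(m + 2)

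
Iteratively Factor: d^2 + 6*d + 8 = (d + 4)*(d + 2)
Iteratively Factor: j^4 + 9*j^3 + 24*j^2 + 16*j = (j + 4)*(j^3 + 5*j^2 + 4*j) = j*(j + 4)*(j^2 + 5*j + 4) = j*(j + 4)^2*(j + 1)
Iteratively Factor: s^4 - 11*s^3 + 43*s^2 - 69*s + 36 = (s - 3)*(s^3 - 8*s^2 + 19*s - 12) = (s - 3)^2*(s^2 - 5*s + 4) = (s - 4)*(s - 3)^2*(s - 1)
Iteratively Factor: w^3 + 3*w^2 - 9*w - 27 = (w + 3)*(w^2 - 9) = (w + 3)^2*(w - 3)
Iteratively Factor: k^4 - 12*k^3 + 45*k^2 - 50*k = (k - 2)*(k^3 - 10*k^2 + 25*k) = k*(k - 2)*(k^2 - 10*k + 25) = k*(k - 5)*(k - 2)*(k - 5)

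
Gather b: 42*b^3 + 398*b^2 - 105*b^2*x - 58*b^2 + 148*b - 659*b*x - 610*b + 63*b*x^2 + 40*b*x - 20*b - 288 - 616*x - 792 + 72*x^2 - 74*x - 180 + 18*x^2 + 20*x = 42*b^3 + b^2*(340 - 105*x) + b*(63*x^2 - 619*x - 482) + 90*x^2 - 670*x - 1260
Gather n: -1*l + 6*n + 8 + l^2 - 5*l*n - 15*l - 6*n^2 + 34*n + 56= l^2 - 16*l - 6*n^2 + n*(40 - 5*l) + 64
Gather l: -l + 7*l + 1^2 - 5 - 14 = 6*l - 18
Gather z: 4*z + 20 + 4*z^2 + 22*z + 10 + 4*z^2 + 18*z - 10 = 8*z^2 + 44*z + 20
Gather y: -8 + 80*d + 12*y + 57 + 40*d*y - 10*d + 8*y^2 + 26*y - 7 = 70*d + 8*y^2 + y*(40*d + 38) + 42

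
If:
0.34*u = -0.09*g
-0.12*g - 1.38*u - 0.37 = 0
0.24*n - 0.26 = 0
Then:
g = 1.51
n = 1.08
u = -0.40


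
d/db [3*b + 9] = 3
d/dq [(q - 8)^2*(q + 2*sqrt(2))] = (q - 8)*(3*q - 8 + 4*sqrt(2))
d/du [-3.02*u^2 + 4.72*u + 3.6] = 4.72 - 6.04*u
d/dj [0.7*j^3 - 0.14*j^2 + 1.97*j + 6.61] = 2.1*j^2 - 0.28*j + 1.97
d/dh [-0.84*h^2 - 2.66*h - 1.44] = -1.68*h - 2.66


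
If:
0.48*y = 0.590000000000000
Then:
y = 1.23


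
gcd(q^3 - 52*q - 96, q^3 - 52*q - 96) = q^3 - 52*q - 96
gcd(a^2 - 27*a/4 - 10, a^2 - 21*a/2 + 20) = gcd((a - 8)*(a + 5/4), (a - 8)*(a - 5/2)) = a - 8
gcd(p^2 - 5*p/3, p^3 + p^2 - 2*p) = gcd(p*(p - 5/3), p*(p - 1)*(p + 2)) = p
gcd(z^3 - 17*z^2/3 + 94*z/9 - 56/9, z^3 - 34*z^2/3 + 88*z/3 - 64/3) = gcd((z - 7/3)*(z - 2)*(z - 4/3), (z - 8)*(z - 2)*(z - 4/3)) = z^2 - 10*z/3 + 8/3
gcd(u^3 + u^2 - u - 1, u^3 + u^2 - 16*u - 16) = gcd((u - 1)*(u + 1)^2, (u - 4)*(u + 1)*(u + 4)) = u + 1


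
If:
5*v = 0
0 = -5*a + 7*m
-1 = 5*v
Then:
No Solution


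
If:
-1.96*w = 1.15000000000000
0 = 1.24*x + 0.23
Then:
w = -0.59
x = -0.19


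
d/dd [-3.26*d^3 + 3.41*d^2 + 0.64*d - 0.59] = -9.78*d^2 + 6.82*d + 0.64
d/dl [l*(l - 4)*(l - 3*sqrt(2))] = 3*l^2 - 6*sqrt(2)*l - 8*l + 12*sqrt(2)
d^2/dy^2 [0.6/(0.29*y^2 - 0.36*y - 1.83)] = (0.10092*y^2 - 0.12528*y - 0.6*(0.58*y - 0.36)*(1.16*y - 0.72) - 0.63684)/(-0.29*y^2 + 0.36*y + 1.83)^3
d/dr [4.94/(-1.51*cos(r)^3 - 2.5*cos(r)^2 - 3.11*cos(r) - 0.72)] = (22.3782*sin(r)^2 - 24.7*cos(r) - 37.7416)*sin(r)/(1.51*cos(r)^3 + 2.5*cos(r)^2 + 3.11*cos(r) + 0.72)^2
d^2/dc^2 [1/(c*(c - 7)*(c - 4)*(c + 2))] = 2*(10*c^6 - 135*c^5 + 540*c^4 - 320*c^3 - 1404*c^2 + 1008*c + 3136)/(c^3*(c^9 - 27*c^8 + 261*c^7 - 885*c^6 - 1458*c^5 + 14652*c^4 - 8520*c^3 - 78624*c^2 + 56448*c + 175616))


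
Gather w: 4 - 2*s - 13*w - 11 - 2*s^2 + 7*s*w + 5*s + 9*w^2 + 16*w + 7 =-2*s^2 + 3*s + 9*w^2 + w*(7*s + 3)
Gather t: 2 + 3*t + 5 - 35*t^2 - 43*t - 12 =-35*t^2 - 40*t - 5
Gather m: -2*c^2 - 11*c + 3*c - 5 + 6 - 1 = -2*c^2 - 8*c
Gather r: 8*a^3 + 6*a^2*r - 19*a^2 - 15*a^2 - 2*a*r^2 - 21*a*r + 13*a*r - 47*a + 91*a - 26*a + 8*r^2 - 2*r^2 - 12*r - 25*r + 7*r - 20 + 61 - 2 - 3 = 8*a^3 - 34*a^2 + 18*a + r^2*(6 - 2*a) + r*(6*a^2 - 8*a - 30) + 36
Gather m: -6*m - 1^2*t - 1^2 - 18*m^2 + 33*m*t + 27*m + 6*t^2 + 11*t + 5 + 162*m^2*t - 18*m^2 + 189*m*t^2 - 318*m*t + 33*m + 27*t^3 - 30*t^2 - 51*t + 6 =m^2*(162*t - 36) + m*(189*t^2 - 285*t + 54) + 27*t^3 - 24*t^2 - 41*t + 10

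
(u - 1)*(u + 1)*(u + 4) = u^3 + 4*u^2 - u - 4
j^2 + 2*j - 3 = (j - 1)*(j + 3)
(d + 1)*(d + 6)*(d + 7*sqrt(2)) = d^3 + 7*d^2 + 7*sqrt(2)*d^2 + 6*d + 49*sqrt(2)*d + 42*sqrt(2)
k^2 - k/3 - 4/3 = (k - 4/3)*(k + 1)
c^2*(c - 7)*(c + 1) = c^4 - 6*c^3 - 7*c^2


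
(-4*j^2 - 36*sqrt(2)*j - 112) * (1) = -4*j^2 - 36*sqrt(2)*j - 112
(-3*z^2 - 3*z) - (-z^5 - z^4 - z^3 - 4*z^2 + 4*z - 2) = z^5 + z^4 + z^3 + z^2 - 7*z + 2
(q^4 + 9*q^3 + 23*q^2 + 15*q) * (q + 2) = q^5 + 11*q^4 + 41*q^3 + 61*q^2 + 30*q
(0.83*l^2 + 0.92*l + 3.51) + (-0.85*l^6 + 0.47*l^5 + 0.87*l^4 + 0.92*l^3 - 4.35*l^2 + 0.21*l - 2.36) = -0.85*l^6 + 0.47*l^5 + 0.87*l^4 + 0.92*l^3 - 3.52*l^2 + 1.13*l + 1.15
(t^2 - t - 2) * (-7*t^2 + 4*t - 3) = -7*t^4 + 11*t^3 + 7*t^2 - 5*t + 6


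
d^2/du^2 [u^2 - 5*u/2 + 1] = 2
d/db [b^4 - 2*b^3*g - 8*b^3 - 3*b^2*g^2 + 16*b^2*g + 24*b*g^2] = 4*b^3 - 6*b^2*g - 24*b^2 - 6*b*g^2 + 32*b*g + 24*g^2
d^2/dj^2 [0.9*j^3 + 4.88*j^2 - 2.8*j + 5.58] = 5.4*j + 9.76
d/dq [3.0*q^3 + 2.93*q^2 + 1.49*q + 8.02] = 9.0*q^2 + 5.86*q + 1.49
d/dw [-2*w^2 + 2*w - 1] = 2 - 4*w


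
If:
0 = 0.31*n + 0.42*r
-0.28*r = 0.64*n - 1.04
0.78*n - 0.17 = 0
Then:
No Solution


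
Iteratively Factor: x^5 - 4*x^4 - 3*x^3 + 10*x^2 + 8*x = (x + 1)*(x^4 - 5*x^3 + 2*x^2 + 8*x) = (x - 2)*(x + 1)*(x^3 - 3*x^2 - 4*x) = (x - 4)*(x - 2)*(x + 1)*(x^2 + x) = x*(x - 4)*(x - 2)*(x + 1)*(x + 1)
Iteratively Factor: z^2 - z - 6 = (z + 2)*(z - 3)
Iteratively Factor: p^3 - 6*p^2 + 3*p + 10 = (p - 5)*(p^2 - p - 2) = (p - 5)*(p + 1)*(p - 2)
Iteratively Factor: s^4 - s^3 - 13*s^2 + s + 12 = (s + 1)*(s^3 - 2*s^2 - 11*s + 12) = (s - 4)*(s + 1)*(s^2 + 2*s - 3) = (s - 4)*(s - 1)*(s + 1)*(s + 3)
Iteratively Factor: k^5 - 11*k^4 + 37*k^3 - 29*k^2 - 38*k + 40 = (k - 1)*(k^4 - 10*k^3 + 27*k^2 - 2*k - 40) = (k - 1)*(k + 1)*(k^3 - 11*k^2 + 38*k - 40) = (k - 4)*(k - 1)*(k + 1)*(k^2 - 7*k + 10) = (k - 4)*(k - 2)*(k - 1)*(k + 1)*(k - 5)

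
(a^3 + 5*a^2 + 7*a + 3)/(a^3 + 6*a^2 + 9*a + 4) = (a + 3)/(a + 4)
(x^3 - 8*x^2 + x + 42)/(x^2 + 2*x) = x - 10 + 21/x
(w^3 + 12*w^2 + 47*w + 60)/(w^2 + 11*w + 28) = (w^2 + 8*w + 15)/(w + 7)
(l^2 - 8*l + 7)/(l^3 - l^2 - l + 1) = (l - 7)/(l^2 - 1)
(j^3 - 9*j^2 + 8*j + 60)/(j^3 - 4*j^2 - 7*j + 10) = (j - 6)/(j - 1)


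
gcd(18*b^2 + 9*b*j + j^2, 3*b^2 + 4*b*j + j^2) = 3*b + j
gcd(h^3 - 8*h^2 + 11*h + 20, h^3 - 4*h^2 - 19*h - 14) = h + 1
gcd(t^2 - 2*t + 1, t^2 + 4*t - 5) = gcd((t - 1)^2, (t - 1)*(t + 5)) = t - 1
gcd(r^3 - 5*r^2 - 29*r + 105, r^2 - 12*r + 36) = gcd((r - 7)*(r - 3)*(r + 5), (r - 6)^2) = 1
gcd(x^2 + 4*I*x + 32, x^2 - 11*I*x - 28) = x - 4*I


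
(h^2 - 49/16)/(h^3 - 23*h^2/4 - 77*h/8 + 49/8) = (4*h - 7)/(2*(2*h^2 - 15*h + 7))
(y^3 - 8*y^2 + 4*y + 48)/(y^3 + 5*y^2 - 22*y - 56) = (y - 6)/(y + 7)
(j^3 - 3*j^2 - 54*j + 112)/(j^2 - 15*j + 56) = (j^2 + 5*j - 14)/(j - 7)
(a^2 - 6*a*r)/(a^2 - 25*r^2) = a*(a - 6*r)/(a^2 - 25*r^2)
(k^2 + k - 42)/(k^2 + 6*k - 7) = (k - 6)/(k - 1)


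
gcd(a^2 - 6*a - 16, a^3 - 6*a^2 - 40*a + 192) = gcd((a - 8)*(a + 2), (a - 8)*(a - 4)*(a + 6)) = a - 8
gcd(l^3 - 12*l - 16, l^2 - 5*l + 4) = l - 4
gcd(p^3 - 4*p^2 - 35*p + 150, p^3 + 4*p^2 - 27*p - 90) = p^2 + p - 30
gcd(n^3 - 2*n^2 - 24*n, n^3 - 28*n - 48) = n^2 - 2*n - 24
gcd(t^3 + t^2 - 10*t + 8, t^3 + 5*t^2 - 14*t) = t - 2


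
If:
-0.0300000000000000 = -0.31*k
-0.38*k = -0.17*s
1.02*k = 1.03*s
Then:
No Solution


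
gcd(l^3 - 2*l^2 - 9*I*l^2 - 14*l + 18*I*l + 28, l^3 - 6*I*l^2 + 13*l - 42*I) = l^2 - 9*I*l - 14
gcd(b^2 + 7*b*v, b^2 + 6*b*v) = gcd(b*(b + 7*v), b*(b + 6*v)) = b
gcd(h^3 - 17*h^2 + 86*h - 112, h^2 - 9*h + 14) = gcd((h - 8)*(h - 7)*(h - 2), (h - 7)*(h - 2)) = h^2 - 9*h + 14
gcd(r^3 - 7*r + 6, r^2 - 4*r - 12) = 1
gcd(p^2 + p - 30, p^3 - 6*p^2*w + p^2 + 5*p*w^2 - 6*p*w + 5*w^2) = 1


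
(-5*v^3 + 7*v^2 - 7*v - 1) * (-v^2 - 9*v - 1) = 5*v^5 + 38*v^4 - 51*v^3 + 57*v^2 + 16*v + 1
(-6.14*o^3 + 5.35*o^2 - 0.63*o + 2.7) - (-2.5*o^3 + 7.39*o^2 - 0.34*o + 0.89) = -3.64*o^3 - 2.04*o^2 - 0.29*o + 1.81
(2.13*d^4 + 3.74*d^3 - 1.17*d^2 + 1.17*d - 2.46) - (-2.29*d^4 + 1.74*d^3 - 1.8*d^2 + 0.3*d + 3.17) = 4.42*d^4 + 2.0*d^3 + 0.63*d^2 + 0.87*d - 5.63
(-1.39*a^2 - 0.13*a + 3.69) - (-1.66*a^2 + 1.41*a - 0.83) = 0.27*a^2 - 1.54*a + 4.52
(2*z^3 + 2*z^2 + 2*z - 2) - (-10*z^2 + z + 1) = 2*z^3 + 12*z^2 + z - 3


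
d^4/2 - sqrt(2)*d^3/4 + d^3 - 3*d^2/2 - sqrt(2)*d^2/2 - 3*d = d*(d/2 + 1)*(d - 3*sqrt(2)/2)*(d + sqrt(2))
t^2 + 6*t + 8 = (t + 2)*(t + 4)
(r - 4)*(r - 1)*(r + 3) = r^3 - 2*r^2 - 11*r + 12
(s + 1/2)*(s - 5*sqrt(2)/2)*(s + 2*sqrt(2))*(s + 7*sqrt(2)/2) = s^4 + s^3/2 + 3*sqrt(2)*s^3 - 27*s^2/2 + 3*sqrt(2)*s^2/2 - 35*sqrt(2)*s - 27*s/4 - 35*sqrt(2)/2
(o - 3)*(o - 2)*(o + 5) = o^3 - 19*o + 30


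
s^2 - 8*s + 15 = (s - 5)*(s - 3)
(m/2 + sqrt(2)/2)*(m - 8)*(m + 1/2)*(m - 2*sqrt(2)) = m^4/2 - 15*m^3/4 - sqrt(2)*m^3/2 - 4*m^2 + 15*sqrt(2)*m^2/4 + 2*sqrt(2)*m + 15*m + 8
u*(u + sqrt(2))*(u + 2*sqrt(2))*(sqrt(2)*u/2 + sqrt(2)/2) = sqrt(2)*u^4/2 + sqrt(2)*u^3/2 + 3*u^3 + 2*sqrt(2)*u^2 + 3*u^2 + 2*sqrt(2)*u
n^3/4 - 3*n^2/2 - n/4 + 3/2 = (n/4 + 1/4)*(n - 6)*(n - 1)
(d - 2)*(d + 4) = d^2 + 2*d - 8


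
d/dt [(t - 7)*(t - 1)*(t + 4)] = 3*t^2 - 8*t - 25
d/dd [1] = 0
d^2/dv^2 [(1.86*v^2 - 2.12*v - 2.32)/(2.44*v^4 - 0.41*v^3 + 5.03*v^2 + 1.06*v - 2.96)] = (66.442176*v^8 - 162.624048*v^7 - 287.344444*v^6 - 146.353944*v^5 - 130.8192*v^4 - 414.233936*v^3 - 350.17752*v^2 - 246.71088*v - 55.007808)/(14.526784*v^12 - 7.322928*v^11 + 91.070316*v^10 - 11.328545*v^9 + 128.508705*v^8 + 65.239107*v^7 - 97.092709*v^6 + 69.766818*v^5 - 135.86346*v^4 - 104.27852*v^3 + 122.234976*v^2 + 27.861888*v - 25.934336)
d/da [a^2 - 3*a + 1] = 2*a - 3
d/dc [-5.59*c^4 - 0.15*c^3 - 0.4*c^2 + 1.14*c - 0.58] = -22.36*c^3 - 0.45*c^2 - 0.8*c + 1.14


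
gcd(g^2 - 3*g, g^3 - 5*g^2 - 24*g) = g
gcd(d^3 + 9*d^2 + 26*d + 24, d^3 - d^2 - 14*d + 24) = d + 4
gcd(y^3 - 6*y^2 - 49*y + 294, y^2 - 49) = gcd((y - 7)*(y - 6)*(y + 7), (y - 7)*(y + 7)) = y^2 - 49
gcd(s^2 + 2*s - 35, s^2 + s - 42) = s + 7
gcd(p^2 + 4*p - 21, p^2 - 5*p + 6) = p - 3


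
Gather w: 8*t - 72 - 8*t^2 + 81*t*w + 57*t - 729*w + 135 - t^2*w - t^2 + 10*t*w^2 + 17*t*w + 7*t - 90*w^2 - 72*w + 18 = -9*t^2 + 72*t + w^2*(10*t - 90) + w*(-t^2 + 98*t - 801) + 81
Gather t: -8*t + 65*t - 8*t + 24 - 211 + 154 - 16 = 49*t - 49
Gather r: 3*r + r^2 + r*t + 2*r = r^2 + r*(t + 5)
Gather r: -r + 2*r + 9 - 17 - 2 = r - 10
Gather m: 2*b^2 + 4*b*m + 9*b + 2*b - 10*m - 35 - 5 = 2*b^2 + 11*b + m*(4*b - 10) - 40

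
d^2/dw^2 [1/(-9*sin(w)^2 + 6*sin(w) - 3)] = 2*(18*sin(w)^4 - 9*sin(w)^3 - 31*sin(w)^2 + 19*sin(w) - 1)/(3*(3*sin(w)^2 - 2*sin(w) + 1)^3)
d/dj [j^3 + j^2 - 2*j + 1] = 3*j^2 + 2*j - 2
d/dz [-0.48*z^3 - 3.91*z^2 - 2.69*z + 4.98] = -1.44*z^2 - 7.82*z - 2.69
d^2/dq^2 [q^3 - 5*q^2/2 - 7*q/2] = 6*q - 5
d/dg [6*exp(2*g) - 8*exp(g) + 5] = (12*exp(g) - 8)*exp(g)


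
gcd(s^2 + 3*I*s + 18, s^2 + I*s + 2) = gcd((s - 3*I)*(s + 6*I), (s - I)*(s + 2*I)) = 1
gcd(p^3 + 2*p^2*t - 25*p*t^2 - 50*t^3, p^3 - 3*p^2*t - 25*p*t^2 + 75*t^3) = p^2 - 25*t^2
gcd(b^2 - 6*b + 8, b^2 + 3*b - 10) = b - 2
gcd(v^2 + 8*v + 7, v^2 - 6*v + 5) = 1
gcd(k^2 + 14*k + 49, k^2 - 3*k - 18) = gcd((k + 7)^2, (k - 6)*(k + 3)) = 1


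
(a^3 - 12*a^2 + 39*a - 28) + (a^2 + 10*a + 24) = a^3 - 11*a^2 + 49*a - 4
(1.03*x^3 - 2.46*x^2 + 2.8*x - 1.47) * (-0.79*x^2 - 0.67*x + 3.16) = -0.8137*x^5 + 1.2533*x^4 + 2.691*x^3 - 8.4883*x^2 + 9.8329*x - 4.6452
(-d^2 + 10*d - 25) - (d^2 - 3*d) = -2*d^2 + 13*d - 25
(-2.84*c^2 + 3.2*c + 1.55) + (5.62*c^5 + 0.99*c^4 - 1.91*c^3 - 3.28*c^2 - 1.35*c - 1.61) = 5.62*c^5 + 0.99*c^4 - 1.91*c^3 - 6.12*c^2 + 1.85*c - 0.0600000000000001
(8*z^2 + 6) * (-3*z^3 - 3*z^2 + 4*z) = -24*z^5 - 24*z^4 + 14*z^3 - 18*z^2 + 24*z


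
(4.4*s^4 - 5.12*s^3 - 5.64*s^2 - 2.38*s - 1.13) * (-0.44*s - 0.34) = -1.936*s^5 + 0.7568*s^4 + 4.2224*s^3 + 2.9648*s^2 + 1.3064*s + 0.3842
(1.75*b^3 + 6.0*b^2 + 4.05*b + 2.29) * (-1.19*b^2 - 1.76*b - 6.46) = -2.0825*b^5 - 10.22*b^4 - 26.6845*b^3 - 48.6131*b^2 - 30.1934*b - 14.7934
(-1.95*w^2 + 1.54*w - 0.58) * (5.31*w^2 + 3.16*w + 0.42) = -10.3545*w^4 + 2.0154*w^3 + 0.967600000000001*w^2 - 1.186*w - 0.2436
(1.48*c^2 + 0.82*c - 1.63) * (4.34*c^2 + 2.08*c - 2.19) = 6.4232*c^4 + 6.6372*c^3 - 8.6098*c^2 - 5.1862*c + 3.5697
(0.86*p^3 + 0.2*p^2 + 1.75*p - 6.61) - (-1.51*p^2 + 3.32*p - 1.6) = 0.86*p^3 + 1.71*p^2 - 1.57*p - 5.01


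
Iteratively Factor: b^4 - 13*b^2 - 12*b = (b + 3)*(b^3 - 3*b^2 - 4*b) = b*(b + 3)*(b^2 - 3*b - 4) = b*(b + 1)*(b + 3)*(b - 4)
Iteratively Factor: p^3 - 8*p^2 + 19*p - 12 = (p - 3)*(p^2 - 5*p + 4) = (p - 3)*(p - 1)*(p - 4)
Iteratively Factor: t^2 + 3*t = (t)*(t + 3)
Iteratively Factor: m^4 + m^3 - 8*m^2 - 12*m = (m - 3)*(m^3 + 4*m^2 + 4*m) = m*(m - 3)*(m^2 + 4*m + 4) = m*(m - 3)*(m + 2)*(m + 2)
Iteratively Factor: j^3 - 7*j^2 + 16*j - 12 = (j - 2)*(j^2 - 5*j + 6) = (j - 3)*(j - 2)*(j - 2)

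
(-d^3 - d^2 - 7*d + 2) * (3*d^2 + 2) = -3*d^5 - 3*d^4 - 23*d^3 + 4*d^2 - 14*d + 4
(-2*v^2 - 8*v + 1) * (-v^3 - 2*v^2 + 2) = 2*v^5 + 12*v^4 + 15*v^3 - 6*v^2 - 16*v + 2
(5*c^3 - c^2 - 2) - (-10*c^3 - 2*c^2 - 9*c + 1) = 15*c^3 + c^2 + 9*c - 3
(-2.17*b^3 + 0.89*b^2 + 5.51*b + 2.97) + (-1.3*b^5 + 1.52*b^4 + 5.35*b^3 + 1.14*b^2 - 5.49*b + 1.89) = -1.3*b^5 + 1.52*b^4 + 3.18*b^3 + 2.03*b^2 + 0.0199999999999996*b + 4.86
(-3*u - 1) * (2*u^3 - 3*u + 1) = -6*u^4 - 2*u^3 + 9*u^2 - 1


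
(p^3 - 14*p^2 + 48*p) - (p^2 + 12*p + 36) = p^3 - 15*p^2 + 36*p - 36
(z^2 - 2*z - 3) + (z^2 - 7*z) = 2*z^2 - 9*z - 3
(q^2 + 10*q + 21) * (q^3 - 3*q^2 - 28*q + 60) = q^5 + 7*q^4 - 37*q^3 - 283*q^2 + 12*q + 1260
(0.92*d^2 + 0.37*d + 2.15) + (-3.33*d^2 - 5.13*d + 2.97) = -2.41*d^2 - 4.76*d + 5.12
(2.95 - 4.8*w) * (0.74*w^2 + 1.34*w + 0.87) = -3.552*w^3 - 4.249*w^2 - 0.223*w + 2.5665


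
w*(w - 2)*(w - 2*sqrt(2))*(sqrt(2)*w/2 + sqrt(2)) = sqrt(2)*w^4/2 - 2*w^3 - 2*sqrt(2)*w^2 + 8*w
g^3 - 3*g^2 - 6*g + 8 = (g - 4)*(g - 1)*(g + 2)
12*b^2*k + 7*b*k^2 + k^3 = k*(3*b + k)*(4*b + k)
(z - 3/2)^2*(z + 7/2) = z^3 + z^2/2 - 33*z/4 + 63/8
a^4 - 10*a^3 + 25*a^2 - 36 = (a - 6)*(a - 3)*(a - 2)*(a + 1)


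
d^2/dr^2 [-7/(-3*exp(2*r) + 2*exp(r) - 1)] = 14*((1 - 6*exp(r))*(3*exp(2*r) - 2*exp(r) + 1) + 4*(3*exp(r) - 1)^2*exp(r))*exp(r)/(3*exp(2*r) - 2*exp(r) + 1)^3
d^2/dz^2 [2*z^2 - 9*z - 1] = 4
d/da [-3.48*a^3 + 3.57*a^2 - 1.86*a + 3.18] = -10.44*a^2 + 7.14*a - 1.86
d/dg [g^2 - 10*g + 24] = 2*g - 10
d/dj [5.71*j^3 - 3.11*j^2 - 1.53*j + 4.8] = 17.13*j^2 - 6.22*j - 1.53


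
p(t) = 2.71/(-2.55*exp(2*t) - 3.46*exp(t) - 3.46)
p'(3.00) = 0.00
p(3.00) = 0.00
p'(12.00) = 0.00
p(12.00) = 0.00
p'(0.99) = 0.13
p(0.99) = -0.09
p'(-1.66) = 0.13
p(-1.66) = -0.64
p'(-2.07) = 0.09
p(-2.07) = -0.69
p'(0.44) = 0.21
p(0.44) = -0.18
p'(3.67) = 0.00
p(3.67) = -0.00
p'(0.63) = 0.18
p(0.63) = -0.14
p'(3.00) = 0.00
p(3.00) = -0.00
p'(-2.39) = 0.07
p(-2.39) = -0.71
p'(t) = 2.71*(5.1*exp(2*t) + 3.46*exp(t))/(-2.55*exp(2*t) - 3.46*exp(t) - 3.46)^2 = (13.821*exp(t) + 9.3766)*exp(t)/(2.55*exp(2*t) + 3.46*exp(t) + 3.46)^2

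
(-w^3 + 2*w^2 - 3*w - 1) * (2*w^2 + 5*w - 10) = -2*w^5 - w^4 + 14*w^3 - 37*w^2 + 25*w + 10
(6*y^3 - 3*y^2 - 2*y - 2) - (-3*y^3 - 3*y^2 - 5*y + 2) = 9*y^3 + 3*y - 4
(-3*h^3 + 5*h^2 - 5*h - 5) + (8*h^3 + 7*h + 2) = 5*h^3 + 5*h^2 + 2*h - 3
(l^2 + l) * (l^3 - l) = l^5 + l^4 - l^3 - l^2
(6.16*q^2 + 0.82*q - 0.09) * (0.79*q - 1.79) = 4.8664*q^3 - 10.3786*q^2 - 1.5389*q + 0.1611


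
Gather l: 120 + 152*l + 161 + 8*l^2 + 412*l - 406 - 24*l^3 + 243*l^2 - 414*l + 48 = -24*l^3 + 251*l^2 + 150*l - 77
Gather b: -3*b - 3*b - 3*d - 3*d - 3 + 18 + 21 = -6*b - 6*d + 36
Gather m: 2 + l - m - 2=l - m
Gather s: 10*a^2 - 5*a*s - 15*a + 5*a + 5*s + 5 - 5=10*a^2 - 10*a + s*(5 - 5*a)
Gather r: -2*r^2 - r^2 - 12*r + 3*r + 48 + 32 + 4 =-3*r^2 - 9*r + 84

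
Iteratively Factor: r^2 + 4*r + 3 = (r + 1)*(r + 3)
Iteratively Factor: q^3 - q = (q - 1)*(q^2 + q) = (q - 1)*(q + 1)*(q)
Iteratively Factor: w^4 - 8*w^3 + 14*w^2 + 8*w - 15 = (w - 3)*(w^3 - 5*w^2 - w + 5) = (w - 5)*(w - 3)*(w^2 - 1) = (w - 5)*(w - 3)*(w - 1)*(w + 1)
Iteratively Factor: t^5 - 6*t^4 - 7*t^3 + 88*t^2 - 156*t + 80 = (t - 2)*(t^4 - 4*t^3 - 15*t^2 + 58*t - 40) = (t - 2)*(t + 4)*(t^3 - 8*t^2 + 17*t - 10) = (t - 5)*(t - 2)*(t + 4)*(t^2 - 3*t + 2) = (t - 5)*(t - 2)*(t - 1)*(t + 4)*(t - 2)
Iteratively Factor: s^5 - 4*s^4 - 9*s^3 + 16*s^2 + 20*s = (s + 1)*(s^4 - 5*s^3 - 4*s^2 + 20*s) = s*(s + 1)*(s^3 - 5*s^2 - 4*s + 20) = s*(s - 5)*(s + 1)*(s^2 - 4) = s*(s - 5)*(s - 2)*(s + 1)*(s + 2)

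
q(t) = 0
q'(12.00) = 0.00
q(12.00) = 0.00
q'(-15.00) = 0.00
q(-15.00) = 0.00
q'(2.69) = 0.00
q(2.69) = 0.00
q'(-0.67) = 0.00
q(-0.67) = 0.00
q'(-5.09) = 0.00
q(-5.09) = 0.00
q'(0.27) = 0.00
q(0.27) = 0.00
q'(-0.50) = 0.00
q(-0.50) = 0.00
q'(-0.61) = 0.00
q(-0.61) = 0.00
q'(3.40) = 0.00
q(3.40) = 0.00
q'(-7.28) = 0.00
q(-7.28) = 0.00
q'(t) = 0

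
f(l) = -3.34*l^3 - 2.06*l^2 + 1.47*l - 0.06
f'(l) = -10.02*l^2 - 4.12*l + 1.47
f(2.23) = -44.07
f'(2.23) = -57.55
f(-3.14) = 78.42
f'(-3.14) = -84.39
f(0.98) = -3.74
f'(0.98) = -12.19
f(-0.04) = -0.12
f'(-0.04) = 1.62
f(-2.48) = 34.57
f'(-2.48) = -49.94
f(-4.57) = 268.98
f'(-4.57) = -188.97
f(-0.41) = -0.78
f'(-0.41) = 1.47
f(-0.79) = -0.86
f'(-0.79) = -1.53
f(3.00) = -104.37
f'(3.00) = -101.07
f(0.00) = -0.06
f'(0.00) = 1.47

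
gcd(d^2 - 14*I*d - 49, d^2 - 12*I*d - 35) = d - 7*I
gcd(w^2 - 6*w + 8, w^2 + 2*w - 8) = w - 2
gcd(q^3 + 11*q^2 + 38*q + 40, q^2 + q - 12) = q + 4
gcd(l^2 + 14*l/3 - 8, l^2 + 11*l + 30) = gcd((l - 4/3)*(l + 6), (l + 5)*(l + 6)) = l + 6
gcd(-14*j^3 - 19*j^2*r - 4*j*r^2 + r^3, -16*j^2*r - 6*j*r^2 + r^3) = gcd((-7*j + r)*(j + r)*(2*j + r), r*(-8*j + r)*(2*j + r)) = 2*j + r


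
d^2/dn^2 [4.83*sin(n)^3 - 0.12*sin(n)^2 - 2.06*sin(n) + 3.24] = -1.5625*sin(n) + 10.8675*sin(3*n) - 0.24*cos(2*n)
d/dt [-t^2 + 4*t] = 4 - 2*t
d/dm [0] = 0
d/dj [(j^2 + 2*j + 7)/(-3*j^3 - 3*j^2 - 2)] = (3*j^4 + 12*j^3 + 69*j^2 + 38*j - 4)/(9*j^6 + 18*j^5 + 9*j^4 + 12*j^3 + 12*j^2 + 4)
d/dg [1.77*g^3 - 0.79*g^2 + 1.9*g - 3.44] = 5.31*g^2 - 1.58*g + 1.9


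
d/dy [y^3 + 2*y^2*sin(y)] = y*(2*y*cos(y) + 3*y + 4*sin(y))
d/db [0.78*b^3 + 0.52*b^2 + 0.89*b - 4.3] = 2.34*b^2 + 1.04*b + 0.89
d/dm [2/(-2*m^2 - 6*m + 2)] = (2*m + 3)/(m^2 + 3*m - 1)^2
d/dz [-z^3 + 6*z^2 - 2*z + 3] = -3*z^2 + 12*z - 2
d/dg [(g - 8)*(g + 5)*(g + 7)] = 3*g^2 + 8*g - 61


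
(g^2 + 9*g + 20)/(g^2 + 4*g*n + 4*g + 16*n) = (g + 5)/(g + 4*n)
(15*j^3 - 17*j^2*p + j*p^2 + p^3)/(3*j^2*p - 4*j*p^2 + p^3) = (5*j + p)/p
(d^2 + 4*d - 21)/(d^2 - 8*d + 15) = (d + 7)/(d - 5)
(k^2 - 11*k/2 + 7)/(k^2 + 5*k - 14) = (k - 7/2)/(k + 7)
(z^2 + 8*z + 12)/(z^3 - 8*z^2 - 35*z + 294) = (z + 2)/(z^2 - 14*z + 49)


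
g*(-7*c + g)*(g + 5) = -7*c*g^2 - 35*c*g + g^3 + 5*g^2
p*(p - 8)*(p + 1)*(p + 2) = p^4 - 5*p^3 - 22*p^2 - 16*p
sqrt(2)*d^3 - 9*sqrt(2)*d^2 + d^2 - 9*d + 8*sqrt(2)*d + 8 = (d - 8)*(d - 1)*(sqrt(2)*d + 1)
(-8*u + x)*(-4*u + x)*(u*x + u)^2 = 32*u^4*x^2 + 64*u^4*x + 32*u^4 - 12*u^3*x^3 - 24*u^3*x^2 - 12*u^3*x + u^2*x^4 + 2*u^2*x^3 + u^2*x^2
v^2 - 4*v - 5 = (v - 5)*(v + 1)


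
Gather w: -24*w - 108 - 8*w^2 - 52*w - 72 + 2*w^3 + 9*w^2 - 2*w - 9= 2*w^3 + w^2 - 78*w - 189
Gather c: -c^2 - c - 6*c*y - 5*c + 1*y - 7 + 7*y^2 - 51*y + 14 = -c^2 + c*(-6*y - 6) + 7*y^2 - 50*y + 7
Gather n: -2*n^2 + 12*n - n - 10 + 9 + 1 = -2*n^2 + 11*n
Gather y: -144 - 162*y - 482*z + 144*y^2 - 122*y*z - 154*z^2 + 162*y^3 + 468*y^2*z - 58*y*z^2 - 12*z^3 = 162*y^3 + y^2*(468*z + 144) + y*(-58*z^2 - 122*z - 162) - 12*z^3 - 154*z^2 - 482*z - 144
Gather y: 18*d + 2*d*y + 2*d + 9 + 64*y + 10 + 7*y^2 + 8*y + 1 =20*d + 7*y^2 + y*(2*d + 72) + 20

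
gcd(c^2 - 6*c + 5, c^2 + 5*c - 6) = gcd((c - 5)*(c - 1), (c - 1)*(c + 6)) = c - 1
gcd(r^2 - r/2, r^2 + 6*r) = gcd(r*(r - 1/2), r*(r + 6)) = r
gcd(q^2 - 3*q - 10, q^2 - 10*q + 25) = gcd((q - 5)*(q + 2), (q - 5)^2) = q - 5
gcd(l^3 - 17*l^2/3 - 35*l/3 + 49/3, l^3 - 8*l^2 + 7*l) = l^2 - 8*l + 7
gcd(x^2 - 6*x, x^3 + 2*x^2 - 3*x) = x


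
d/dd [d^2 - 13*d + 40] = 2*d - 13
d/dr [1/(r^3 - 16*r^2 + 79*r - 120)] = (-3*r^2 + 32*r - 79)/(r^3 - 16*r^2 + 79*r - 120)^2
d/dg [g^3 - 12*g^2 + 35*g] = 3*g^2 - 24*g + 35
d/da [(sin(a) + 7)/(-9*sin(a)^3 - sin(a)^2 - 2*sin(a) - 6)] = (18*sin(a)^3 + 190*sin(a)^2 + 14*sin(a) + 8)*cos(a)/(9*sin(a)^3 + sin(a)^2 + 2*sin(a) + 6)^2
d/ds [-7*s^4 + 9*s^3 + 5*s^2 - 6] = s*(-28*s^2 + 27*s + 10)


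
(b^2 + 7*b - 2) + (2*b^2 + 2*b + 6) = 3*b^2 + 9*b + 4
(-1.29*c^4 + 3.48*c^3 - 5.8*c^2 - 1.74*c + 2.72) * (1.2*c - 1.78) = -1.548*c^5 + 6.4722*c^4 - 13.1544*c^3 + 8.236*c^2 + 6.3612*c - 4.8416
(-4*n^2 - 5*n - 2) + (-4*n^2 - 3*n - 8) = -8*n^2 - 8*n - 10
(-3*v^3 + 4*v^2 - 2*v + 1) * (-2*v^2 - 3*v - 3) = 6*v^5 + v^4 + v^3 - 8*v^2 + 3*v - 3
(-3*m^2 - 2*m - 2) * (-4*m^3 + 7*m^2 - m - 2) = 12*m^5 - 13*m^4 - 3*m^3 - 6*m^2 + 6*m + 4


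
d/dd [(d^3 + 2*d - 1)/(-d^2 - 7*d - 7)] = (-d^4 - 14*d^3 - 19*d^2 - 2*d - 21)/(d^4 + 14*d^3 + 63*d^2 + 98*d + 49)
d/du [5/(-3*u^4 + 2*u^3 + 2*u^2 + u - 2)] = 5*(12*u^3 - 6*u^2 - 4*u - 1)/(-3*u^4 + 2*u^3 + 2*u^2 + u - 2)^2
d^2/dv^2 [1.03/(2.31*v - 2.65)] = 10.992366/(2.31*v - 2.65)^3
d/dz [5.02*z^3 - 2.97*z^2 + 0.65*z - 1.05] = 15.06*z^2 - 5.94*z + 0.65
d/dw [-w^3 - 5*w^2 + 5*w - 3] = -3*w^2 - 10*w + 5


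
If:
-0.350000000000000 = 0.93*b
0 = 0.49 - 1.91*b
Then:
No Solution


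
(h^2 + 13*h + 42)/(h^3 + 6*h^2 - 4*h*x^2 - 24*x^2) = (-h - 7)/(-h^2 + 4*x^2)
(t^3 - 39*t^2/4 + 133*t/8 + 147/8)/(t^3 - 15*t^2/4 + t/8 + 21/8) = (t - 7)/(t - 1)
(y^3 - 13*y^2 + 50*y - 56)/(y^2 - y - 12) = (y^2 - 9*y + 14)/(y + 3)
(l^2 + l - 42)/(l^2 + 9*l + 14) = (l - 6)/(l + 2)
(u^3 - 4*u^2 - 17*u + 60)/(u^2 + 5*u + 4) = (u^2 - 8*u + 15)/(u + 1)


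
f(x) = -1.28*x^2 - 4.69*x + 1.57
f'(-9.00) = 18.35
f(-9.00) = -59.90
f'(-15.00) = 33.71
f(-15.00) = -216.08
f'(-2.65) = 2.09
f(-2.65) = 5.01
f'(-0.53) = -3.33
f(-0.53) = 3.70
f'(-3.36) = 3.91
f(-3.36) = 2.88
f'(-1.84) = 0.02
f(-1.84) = 5.87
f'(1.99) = -9.78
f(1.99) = -12.83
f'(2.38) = -10.78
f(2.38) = -16.84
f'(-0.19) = -4.20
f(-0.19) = 2.41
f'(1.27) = -7.94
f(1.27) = -6.45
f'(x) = -2.56*x - 4.69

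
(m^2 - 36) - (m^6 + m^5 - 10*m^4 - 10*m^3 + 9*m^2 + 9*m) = -m^6 - m^5 + 10*m^4 + 10*m^3 - 8*m^2 - 9*m - 36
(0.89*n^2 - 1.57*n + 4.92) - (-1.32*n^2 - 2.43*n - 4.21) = 2.21*n^2 + 0.86*n + 9.13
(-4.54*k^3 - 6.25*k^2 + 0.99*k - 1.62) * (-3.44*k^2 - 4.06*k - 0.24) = 15.6176*k^5 + 39.9324*k^4 + 23.059*k^3 + 3.0534*k^2 + 6.3396*k + 0.3888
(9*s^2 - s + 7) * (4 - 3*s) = -27*s^3 + 39*s^2 - 25*s + 28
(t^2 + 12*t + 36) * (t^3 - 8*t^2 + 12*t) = t^5 + 4*t^4 - 48*t^3 - 144*t^2 + 432*t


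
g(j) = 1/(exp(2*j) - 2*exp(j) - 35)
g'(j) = (-2*exp(2*j) + 2*exp(j))/(exp(2*j) - 2*exp(j) - 35)^2 = 2*(1 - exp(j))*exp(j)/(-exp(2*j) + 2*exp(j) + 35)^2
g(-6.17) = -0.03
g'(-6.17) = 0.00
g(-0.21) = -0.03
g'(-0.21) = 0.00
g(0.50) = -0.03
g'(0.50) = -0.00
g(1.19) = -0.03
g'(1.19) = -0.02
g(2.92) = 0.00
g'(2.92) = -0.01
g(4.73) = 0.00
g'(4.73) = -0.00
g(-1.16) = -0.03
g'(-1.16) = 0.00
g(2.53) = 0.01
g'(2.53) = -0.03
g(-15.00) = -0.03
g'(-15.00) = 0.00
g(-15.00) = -0.03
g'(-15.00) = 0.00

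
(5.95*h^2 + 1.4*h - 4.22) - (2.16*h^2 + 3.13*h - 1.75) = 3.79*h^2 - 1.73*h - 2.47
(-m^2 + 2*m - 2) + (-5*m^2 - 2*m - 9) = -6*m^2 - 11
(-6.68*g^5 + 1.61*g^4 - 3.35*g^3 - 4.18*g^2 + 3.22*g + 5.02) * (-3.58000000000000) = 23.9144*g^5 - 5.7638*g^4 + 11.993*g^3 + 14.9644*g^2 - 11.5276*g - 17.9716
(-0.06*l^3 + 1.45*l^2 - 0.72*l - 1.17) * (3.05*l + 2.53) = -0.183*l^4 + 4.2707*l^3 + 1.4725*l^2 - 5.3901*l - 2.9601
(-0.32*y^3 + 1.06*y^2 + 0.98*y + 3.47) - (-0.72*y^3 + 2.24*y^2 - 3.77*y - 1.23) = 0.4*y^3 - 1.18*y^2 + 4.75*y + 4.7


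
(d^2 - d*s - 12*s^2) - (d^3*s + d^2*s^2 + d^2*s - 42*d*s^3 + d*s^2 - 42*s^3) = -d^3*s - d^2*s^2 - d^2*s + d^2 + 42*d*s^3 - d*s^2 - d*s + 42*s^3 - 12*s^2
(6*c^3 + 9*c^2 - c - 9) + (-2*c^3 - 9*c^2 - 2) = 4*c^3 - c - 11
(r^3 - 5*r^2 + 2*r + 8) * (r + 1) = r^4 - 4*r^3 - 3*r^2 + 10*r + 8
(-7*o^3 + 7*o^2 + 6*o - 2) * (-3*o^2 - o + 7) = 21*o^5 - 14*o^4 - 74*o^3 + 49*o^2 + 44*o - 14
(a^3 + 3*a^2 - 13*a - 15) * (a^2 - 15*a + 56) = a^5 - 12*a^4 - 2*a^3 + 348*a^2 - 503*a - 840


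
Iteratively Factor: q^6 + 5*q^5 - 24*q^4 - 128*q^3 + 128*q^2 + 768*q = (q - 3)*(q^5 + 8*q^4 - 128*q^2 - 256*q) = q*(q - 3)*(q^4 + 8*q^3 - 128*q - 256) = q*(q - 3)*(q + 4)*(q^3 + 4*q^2 - 16*q - 64) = q*(q - 3)*(q + 4)^2*(q^2 - 16) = q*(q - 4)*(q - 3)*(q + 4)^2*(q + 4)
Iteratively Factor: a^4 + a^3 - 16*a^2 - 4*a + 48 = (a + 4)*(a^3 - 3*a^2 - 4*a + 12) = (a - 2)*(a + 4)*(a^2 - a - 6) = (a - 2)*(a + 2)*(a + 4)*(a - 3)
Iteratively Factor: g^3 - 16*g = (g + 4)*(g^2 - 4*g) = (g - 4)*(g + 4)*(g)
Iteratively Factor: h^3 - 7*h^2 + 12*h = (h)*(h^2 - 7*h + 12) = h*(h - 4)*(h - 3)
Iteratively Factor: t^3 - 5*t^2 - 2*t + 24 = (t + 2)*(t^2 - 7*t + 12) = (t - 4)*(t + 2)*(t - 3)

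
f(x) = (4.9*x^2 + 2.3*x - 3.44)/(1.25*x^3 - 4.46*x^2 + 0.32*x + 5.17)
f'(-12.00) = -0.01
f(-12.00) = -0.24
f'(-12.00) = -0.01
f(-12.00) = -0.24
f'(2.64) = -38.57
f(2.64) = -17.77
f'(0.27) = 0.82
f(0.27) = -0.50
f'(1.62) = 88.51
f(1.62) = -18.73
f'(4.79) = -1.82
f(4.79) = 2.87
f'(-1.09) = 4.41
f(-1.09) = 0.06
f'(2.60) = -31.39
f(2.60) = -16.38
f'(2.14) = -2.94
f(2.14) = -10.31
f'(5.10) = -1.29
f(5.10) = 2.40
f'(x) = (9.8*x + 2.3)/(1.25*x^3 - 4.46*x^2 + 0.32*x + 5.17) + (-3.75*x^2 + 8.92*x - 0.32)*(4.9*x^2 + 2.3*x - 3.44)/(1.25*x^3 - 4.46*x^2 + 0.32*x + 5.17)^2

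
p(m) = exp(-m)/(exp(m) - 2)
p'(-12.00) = 81377.40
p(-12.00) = -81377.65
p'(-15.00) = 1634508.69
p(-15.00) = -1634508.94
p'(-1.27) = 1.73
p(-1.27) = -2.07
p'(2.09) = -0.05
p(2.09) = 0.02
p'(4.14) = -0.00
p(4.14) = 0.00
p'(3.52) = -0.00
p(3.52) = 0.00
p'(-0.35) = 0.50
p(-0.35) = -1.10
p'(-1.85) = 3.16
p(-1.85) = -3.45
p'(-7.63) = 1029.52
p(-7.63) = -1029.78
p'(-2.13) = 4.19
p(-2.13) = -4.47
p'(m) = -exp(-m)/(exp(m) - 2) - 1/(exp(m) - 2)^2 = 2*(1 - exp(m))*exp(-m)/(exp(2*m) - 4*exp(m) + 4)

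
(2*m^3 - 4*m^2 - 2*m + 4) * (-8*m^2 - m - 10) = -16*m^5 + 30*m^4 + 10*m^2 + 16*m - 40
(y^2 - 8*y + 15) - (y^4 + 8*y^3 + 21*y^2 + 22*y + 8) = -y^4 - 8*y^3 - 20*y^2 - 30*y + 7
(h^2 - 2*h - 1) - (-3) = h^2 - 2*h + 2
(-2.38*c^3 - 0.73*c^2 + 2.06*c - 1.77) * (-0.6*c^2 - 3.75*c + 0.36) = 1.428*c^5 + 9.363*c^4 + 0.6447*c^3 - 6.9258*c^2 + 7.3791*c - 0.6372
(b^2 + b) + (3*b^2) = 4*b^2 + b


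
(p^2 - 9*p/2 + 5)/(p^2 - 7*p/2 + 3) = (2*p - 5)/(2*p - 3)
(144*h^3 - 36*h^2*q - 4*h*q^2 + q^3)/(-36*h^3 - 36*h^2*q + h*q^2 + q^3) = (-4*h + q)/(h + q)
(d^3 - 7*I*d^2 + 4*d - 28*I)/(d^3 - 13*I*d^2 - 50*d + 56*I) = (d + 2*I)/(d - 4*I)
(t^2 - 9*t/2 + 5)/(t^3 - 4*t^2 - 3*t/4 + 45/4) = 2*(t - 2)/(2*t^2 - 3*t - 9)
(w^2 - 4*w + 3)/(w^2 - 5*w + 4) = (w - 3)/(w - 4)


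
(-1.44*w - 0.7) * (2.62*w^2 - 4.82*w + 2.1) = -3.7728*w^3 + 5.1068*w^2 + 0.35*w - 1.47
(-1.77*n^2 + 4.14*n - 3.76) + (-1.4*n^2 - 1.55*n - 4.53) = -3.17*n^2 + 2.59*n - 8.29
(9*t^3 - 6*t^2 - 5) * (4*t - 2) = 36*t^4 - 42*t^3 + 12*t^2 - 20*t + 10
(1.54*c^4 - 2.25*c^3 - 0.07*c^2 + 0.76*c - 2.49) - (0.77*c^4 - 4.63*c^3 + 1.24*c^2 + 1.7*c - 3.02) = 0.77*c^4 + 2.38*c^3 - 1.31*c^2 - 0.94*c + 0.53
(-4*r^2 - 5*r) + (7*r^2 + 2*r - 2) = 3*r^2 - 3*r - 2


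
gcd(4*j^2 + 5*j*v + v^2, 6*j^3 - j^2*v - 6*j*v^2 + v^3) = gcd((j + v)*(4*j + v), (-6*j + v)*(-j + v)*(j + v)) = j + v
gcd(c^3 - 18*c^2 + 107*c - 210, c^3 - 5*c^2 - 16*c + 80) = c - 5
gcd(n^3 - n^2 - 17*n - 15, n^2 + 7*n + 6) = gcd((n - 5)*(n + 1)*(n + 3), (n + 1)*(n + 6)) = n + 1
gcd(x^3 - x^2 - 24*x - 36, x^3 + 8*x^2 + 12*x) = x + 2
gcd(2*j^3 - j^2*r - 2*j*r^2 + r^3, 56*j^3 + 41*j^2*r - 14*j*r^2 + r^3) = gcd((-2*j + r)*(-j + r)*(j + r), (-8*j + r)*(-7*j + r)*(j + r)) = j + r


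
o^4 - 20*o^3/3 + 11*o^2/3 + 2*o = o*(o - 6)*(o - 1)*(o + 1/3)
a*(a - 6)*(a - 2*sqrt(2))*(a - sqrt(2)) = a^4 - 6*a^3 - 3*sqrt(2)*a^3 + 4*a^2 + 18*sqrt(2)*a^2 - 24*a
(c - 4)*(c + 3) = c^2 - c - 12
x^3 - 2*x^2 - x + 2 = (x - 2)*(x - 1)*(x + 1)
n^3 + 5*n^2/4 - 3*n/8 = n*(n - 1/4)*(n + 3/2)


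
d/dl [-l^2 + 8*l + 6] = 8 - 2*l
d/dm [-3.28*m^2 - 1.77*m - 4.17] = -6.56*m - 1.77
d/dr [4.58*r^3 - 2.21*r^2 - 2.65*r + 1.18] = 13.74*r^2 - 4.42*r - 2.65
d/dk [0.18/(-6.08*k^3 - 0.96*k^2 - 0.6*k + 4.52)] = (3.2832*k^2 + 0.3456*k + 0.108)/(6.08*k^3 + 0.96*k^2 + 0.6*k - 4.52)^2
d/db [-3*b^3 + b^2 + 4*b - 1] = -9*b^2 + 2*b + 4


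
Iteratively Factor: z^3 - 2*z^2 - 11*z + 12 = (z - 1)*(z^2 - z - 12) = (z - 4)*(z - 1)*(z + 3)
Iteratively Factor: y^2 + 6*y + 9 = (y + 3)*(y + 3)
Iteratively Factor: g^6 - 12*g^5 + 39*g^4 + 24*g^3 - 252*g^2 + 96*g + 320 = (g - 5)*(g^5 - 7*g^4 + 4*g^3 + 44*g^2 - 32*g - 64) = (g - 5)*(g - 4)*(g^4 - 3*g^3 - 8*g^2 + 12*g + 16) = (g - 5)*(g - 4)*(g + 2)*(g^3 - 5*g^2 + 2*g + 8) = (g - 5)*(g - 4)^2*(g + 2)*(g^2 - g - 2) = (g - 5)*(g - 4)^2*(g + 1)*(g + 2)*(g - 2)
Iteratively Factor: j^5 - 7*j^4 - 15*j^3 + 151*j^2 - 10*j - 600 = (j + 4)*(j^4 - 11*j^3 + 29*j^2 + 35*j - 150) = (j - 5)*(j + 4)*(j^3 - 6*j^2 - j + 30) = (j - 5)*(j - 3)*(j + 4)*(j^2 - 3*j - 10) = (j - 5)*(j - 3)*(j + 2)*(j + 4)*(j - 5)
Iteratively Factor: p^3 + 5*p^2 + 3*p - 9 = (p + 3)*(p^2 + 2*p - 3) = (p - 1)*(p + 3)*(p + 3)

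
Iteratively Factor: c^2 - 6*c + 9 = (c - 3)*(c - 3)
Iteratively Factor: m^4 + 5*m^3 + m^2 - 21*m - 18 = (m + 3)*(m^3 + 2*m^2 - 5*m - 6) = (m - 2)*(m + 3)*(m^2 + 4*m + 3) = (m - 2)*(m + 3)^2*(m + 1)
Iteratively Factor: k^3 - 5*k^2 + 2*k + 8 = (k + 1)*(k^2 - 6*k + 8) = (k - 2)*(k + 1)*(k - 4)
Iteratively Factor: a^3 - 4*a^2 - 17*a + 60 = (a - 5)*(a^2 + a - 12) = (a - 5)*(a + 4)*(a - 3)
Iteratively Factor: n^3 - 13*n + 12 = (n - 3)*(n^2 + 3*n - 4) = (n - 3)*(n + 4)*(n - 1)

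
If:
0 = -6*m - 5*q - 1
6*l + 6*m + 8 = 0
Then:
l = 5*q/6 - 7/6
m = -5*q/6 - 1/6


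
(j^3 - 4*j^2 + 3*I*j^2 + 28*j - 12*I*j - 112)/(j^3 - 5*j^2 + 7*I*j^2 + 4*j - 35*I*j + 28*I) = (j - 4*I)/(j - 1)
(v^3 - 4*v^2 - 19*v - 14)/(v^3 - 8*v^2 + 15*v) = (v^3 - 4*v^2 - 19*v - 14)/(v*(v^2 - 8*v + 15))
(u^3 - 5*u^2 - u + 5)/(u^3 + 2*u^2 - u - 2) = (u - 5)/(u + 2)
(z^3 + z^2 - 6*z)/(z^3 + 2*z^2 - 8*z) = (z + 3)/(z + 4)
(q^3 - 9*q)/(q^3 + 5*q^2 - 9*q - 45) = q/(q + 5)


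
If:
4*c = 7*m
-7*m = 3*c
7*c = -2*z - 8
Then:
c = 0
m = 0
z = -4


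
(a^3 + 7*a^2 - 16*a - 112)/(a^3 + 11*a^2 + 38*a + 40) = (a^2 + 3*a - 28)/(a^2 + 7*a + 10)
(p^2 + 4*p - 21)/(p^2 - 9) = (p + 7)/(p + 3)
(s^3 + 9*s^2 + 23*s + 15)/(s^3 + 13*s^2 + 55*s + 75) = (s + 1)/(s + 5)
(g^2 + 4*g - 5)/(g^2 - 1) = (g + 5)/(g + 1)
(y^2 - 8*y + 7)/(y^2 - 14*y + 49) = (y - 1)/(y - 7)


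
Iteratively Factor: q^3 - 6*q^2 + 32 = (q - 4)*(q^2 - 2*q - 8) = (q - 4)^2*(q + 2)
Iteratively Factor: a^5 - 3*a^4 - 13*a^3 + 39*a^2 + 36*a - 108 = (a - 3)*(a^4 - 13*a^2 + 36) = (a - 3)*(a + 3)*(a^3 - 3*a^2 - 4*a + 12) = (a - 3)^2*(a + 3)*(a^2 - 4) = (a - 3)^2*(a + 2)*(a + 3)*(a - 2)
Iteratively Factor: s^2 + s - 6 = (s + 3)*(s - 2)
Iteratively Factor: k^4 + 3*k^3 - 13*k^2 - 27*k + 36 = (k - 1)*(k^3 + 4*k^2 - 9*k - 36) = (k - 1)*(k + 3)*(k^2 + k - 12) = (k - 1)*(k + 3)*(k + 4)*(k - 3)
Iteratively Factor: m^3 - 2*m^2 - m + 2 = (m + 1)*(m^2 - 3*m + 2) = (m - 2)*(m + 1)*(m - 1)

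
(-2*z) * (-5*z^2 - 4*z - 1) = 10*z^3 + 8*z^2 + 2*z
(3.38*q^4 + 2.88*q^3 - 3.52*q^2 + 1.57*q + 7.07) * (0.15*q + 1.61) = 0.507*q^5 + 5.8738*q^4 + 4.1088*q^3 - 5.4317*q^2 + 3.5882*q + 11.3827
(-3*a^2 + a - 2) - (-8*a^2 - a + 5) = 5*a^2 + 2*a - 7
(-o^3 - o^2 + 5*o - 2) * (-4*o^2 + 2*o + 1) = 4*o^5 + 2*o^4 - 23*o^3 + 17*o^2 + o - 2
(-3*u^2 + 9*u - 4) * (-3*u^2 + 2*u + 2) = 9*u^4 - 33*u^3 + 24*u^2 + 10*u - 8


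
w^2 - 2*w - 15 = (w - 5)*(w + 3)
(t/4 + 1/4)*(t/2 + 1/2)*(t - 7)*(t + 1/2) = t^4/8 - 9*t^3/16 - 31*t^2/16 - 27*t/16 - 7/16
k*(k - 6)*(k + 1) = k^3 - 5*k^2 - 6*k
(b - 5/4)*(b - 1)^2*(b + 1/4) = b^4 - 3*b^3 + 43*b^2/16 - 3*b/8 - 5/16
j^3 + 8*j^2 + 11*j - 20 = (j - 1)*(j + 4)*(j + 5)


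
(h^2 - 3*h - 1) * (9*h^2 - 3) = 9*h^4 - 27*h^3 - 12*h^2 + 9*h + 3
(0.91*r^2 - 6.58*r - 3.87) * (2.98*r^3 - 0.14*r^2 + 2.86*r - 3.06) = 2.7118*r^5 - 19.7358*r^4 - 8.0088*r^3 - 21.0616*r^2 + 9.0666*r + 11.8422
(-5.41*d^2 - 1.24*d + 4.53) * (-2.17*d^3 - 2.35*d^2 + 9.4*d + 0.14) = 11.7397*d^5 + 15.4043*d^4 - 57.7701*d^3 - 23.0589*d^2 + 42.4084*d + 0.6342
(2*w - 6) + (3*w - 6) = 5*w - 12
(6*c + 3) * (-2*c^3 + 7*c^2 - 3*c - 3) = -12*c^4 + 36*c^3 + 3*c^2 - 27*c - 9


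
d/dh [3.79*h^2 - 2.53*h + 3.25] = 7.58*h - 2.53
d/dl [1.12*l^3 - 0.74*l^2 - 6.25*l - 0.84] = 3.36*l^2 - 1.48*l - 6.25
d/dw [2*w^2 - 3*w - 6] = 4*w - 3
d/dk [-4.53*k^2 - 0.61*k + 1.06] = -9.06*k - 0.61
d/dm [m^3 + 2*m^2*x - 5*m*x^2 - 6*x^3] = 3*m^2 + 4*m*x - 5*x^2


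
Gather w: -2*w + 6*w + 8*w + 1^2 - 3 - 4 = 12*w - 6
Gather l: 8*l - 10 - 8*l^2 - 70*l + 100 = -8*l^2 - 62*l + 90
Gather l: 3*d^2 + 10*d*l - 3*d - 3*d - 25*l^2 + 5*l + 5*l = 3*d^2 - 6*d - 25*l^2 + l*(10*d + 10)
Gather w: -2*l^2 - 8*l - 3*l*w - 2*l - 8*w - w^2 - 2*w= -2*l^2 - 10*l - w^2 + w*(-3*l - 10)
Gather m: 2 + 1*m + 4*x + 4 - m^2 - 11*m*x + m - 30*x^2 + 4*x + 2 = -m^2 + m*(2 - 11*x) - 30*x^2 + 8*x + 8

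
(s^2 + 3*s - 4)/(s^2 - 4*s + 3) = (s + 4)/(s - 3)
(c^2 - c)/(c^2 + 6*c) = (c - 1)/(c + 6)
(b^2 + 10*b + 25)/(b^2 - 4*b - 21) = (b^2 + 10*b + 25)/(b^2 - 4*b - 21)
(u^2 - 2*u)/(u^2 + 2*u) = (u - 2)/(u + 2)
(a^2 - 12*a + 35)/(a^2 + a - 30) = (a - 7)/(a + 6)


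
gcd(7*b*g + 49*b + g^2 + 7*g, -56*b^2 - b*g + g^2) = 7*b + g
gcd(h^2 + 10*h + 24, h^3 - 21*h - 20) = h + 4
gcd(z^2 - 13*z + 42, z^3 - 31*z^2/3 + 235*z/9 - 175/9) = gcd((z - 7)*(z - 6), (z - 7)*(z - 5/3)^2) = z - 7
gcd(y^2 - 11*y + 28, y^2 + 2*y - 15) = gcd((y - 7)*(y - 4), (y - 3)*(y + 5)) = 1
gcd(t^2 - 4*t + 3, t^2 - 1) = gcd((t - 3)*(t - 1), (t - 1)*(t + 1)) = t - 1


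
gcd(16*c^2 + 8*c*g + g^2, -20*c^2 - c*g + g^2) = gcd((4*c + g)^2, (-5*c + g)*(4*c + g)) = 4*c + g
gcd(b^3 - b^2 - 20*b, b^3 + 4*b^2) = b^2 + 4*b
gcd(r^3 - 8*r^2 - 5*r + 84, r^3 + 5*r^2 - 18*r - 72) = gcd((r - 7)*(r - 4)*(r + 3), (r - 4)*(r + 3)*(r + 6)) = r^2 - r - 12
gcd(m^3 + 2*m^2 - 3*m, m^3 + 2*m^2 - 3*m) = m^3 + 2*m^2 - 3*m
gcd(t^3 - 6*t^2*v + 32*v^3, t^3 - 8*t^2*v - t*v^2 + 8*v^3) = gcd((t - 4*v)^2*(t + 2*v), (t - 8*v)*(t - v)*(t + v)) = 1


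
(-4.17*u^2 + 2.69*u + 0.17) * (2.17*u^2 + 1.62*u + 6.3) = -9.0489*u^4 - 0.918100000000001*u^3 - 21.5443*u^2 + 17.2224*u + 1.071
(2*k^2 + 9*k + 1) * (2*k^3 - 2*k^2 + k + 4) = 4*k^5 + 14*k^4 - 14*k^3 + 15*k^2 + 37*k + 4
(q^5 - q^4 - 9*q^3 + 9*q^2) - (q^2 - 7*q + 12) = q^5 - q^4 - 9*q^3 + 8*q^2 + 7*q - 12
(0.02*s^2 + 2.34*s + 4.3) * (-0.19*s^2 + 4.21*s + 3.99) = -0.0038*s^4 - 0.3604*s^3 + 9.1142*s^2 + 27.4396*s + 17.157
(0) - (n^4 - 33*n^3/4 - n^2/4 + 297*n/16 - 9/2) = -n^4 + 33*n^3/4 + n^2/4 - 297*n/16 + 9/2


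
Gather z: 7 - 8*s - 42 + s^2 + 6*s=s^2 - 2*s - 35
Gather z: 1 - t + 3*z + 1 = -t + 3*z + 2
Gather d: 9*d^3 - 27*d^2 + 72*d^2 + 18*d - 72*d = 9*d^3 + 45*d^2 - 54*d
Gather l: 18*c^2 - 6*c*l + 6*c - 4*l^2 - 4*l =18*c^2 + 6*c - 4*l^2 + l*(-6*c - 4)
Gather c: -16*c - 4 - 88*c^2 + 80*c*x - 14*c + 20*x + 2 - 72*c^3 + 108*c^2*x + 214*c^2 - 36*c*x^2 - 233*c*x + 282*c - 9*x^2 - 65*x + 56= -72*c^3 + c^2*(108*x + 126) + c*(-36*x^2 - 153*x + 252) - 9*x^2 - 45*x + 54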